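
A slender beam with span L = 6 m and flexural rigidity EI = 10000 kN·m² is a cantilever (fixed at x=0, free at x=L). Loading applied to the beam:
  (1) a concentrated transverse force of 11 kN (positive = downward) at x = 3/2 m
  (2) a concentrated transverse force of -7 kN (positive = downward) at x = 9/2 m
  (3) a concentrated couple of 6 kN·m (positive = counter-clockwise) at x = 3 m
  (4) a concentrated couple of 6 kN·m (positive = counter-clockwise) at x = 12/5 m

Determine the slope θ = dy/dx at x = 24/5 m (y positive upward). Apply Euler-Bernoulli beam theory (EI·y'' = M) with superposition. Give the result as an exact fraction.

Load 1 — point force P=11 kN at a=3/2 m (b=L-a=9/2):
  θ_1 = -Pa²/(2EI)  [x>a] = -11·(3/2)²/(2·10000) = -99/80000 rad
Load 2 — point force P=-7 kN at a=9/2 m (b=L-a=3/2):
  θ_2 = -Pa²/(2EI)  [x>a] = -(-7)·(9/2)²/(2·10000) = 567/80000 rad
Load 3 — applied couple M₀=6 kN·m at a=3 m (b=L-a=3):
  θ_3 = M₀a/EI  [x>a] = 6·3/10000 = 9/5000 rad
Load 4 — applied couple M₀=6 kN·m at a=12/5 m (b=L-a=18/5):
  θ_4 = M₀a/EI  [x>a] = 6·(12/5)/10000 = 9/6250 rad
Superposition: θ = Σ θ_i = 909/100000 rad ≈ 0.009090 rad

θ(24/5) = 909/100000 rad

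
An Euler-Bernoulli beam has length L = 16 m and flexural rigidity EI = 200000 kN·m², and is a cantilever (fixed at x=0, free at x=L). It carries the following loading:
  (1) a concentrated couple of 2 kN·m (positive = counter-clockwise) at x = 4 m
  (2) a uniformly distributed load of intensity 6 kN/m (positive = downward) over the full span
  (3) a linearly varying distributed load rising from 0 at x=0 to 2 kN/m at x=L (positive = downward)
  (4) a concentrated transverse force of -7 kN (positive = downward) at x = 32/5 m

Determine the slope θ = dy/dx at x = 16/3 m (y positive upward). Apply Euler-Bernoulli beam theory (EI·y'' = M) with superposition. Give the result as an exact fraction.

θ(16/3) = -519697/30375000 rad

Load 1 — applied couple M₀=2 kN·m at a=4 m (b=L-a=12):
  θ_1 = M₀a/EI  [x>a] = 2·4/200000 = 1/25000 rad
Load 2 — uniform load w=6 kN/m over full span:
  θ_2 = -wx(x²-3Lx+3L²)/(6EI) = -6·(16/3)·((16/3)²-3·16·(16/3)+3·16²)/(6·200000) = -1216/84375 rad
Load 3 — triangular load w₀=2 kN/m (0→w₀ over full span):
  θ_3 = (w₀Lx²/4-w₀L²x/3-w₀x⁴/(24L))/EI = (2·16·(16/3)²/4-2·16²·(16/3)/3-2·(16/3)⁴/(24·16))/200000 = -2608/759375 rad
Load 4 — point force P=-7 kN at a=32/5 m (b=L-a=48/5):
  θ_4 = -Px(2a-x)/(2EI)  [x≤a] = -(-7)·(16/3)·(2·(32/5)-(16/3))/(2·200000) = 98/140625 rad
Superposition: θ = Σ θ_i = -519697/30375000 rad ≈ -0.017109 rad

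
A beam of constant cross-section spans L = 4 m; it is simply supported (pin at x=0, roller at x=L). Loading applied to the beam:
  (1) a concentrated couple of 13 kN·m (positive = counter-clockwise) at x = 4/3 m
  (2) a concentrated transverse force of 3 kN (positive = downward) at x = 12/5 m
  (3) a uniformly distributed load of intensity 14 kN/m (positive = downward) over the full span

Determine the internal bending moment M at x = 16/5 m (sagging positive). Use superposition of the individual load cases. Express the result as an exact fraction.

Load 1 — applied couple M₀=13 kN·m at a=4/3 m (b=L-a=8/3):
  M_1 = M₀x/L - M₀  [x>a] = 13·(16/5)/4 - 13 = -13/5 kN·m
Load 2 — point force P=3 kN at a=12/5 m (b=L-a=8/5):
  M_2 = Pa(L-x)/L  [x>a] = 3·(12/5)·(4-(16/5))/4 = 36/25 kN·m
Load 3 — uniform load w=14 kN/m over full span:
  M_3 = wx(L-x)/2 = 14·(16/5)·(4-(16/5))/2 = 448/25 kN·m
Superposition: M = Σ M_i = 419/25 kN·m ≈ 16.760000 kN·m

M(16/5) = 419/25 kN·m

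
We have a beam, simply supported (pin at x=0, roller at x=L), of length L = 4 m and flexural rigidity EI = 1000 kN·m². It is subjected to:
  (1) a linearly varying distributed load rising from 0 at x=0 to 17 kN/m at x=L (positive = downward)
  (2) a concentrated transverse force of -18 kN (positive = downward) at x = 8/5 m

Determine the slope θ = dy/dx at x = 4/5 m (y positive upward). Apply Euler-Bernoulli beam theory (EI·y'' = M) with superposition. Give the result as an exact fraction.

Load 1 — triangular load w₀=17 kN/m (0→w₀ over full span):
  θ_1 = -w₀(7L⁴-30L²x²+15x⁴)/(360LEI) = -17·(7·4⁴-30·4²·(4/5)²+15·(4/5)⁴)/(360·4·1000) = -12376/703125 rad
Load 2 — point force P=-18 kN at a=8/5 m (b=L-a=12/5):
  θ_2 = -Pb(L²-b²-3x²)/(6LEI)  [x≤a] = -(-18)·(12/5)·(4²-(12/5)²-3·(4/5)²)/(6·4·1000) = 234/15625 rad
Superposition: θ = Σ θ_i = -1846/703125 rad ≈ -0.002625 rad

θ(4/5) = -1846/703125 rad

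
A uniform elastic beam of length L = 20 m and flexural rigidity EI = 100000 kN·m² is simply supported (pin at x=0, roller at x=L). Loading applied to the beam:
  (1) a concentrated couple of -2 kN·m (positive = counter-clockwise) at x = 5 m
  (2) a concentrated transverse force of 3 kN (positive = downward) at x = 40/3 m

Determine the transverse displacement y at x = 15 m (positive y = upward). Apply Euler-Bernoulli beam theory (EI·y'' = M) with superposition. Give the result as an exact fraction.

y(15) = -191/54000 m

Load 1 — applied couple M₀=-2 kN·m at a=5 m (b=L-a=15):
  y_1 = (M₀x³/(6L)-M₀(x-a)²/2+C₁x)/EI  [x>a] with C₁=M₀(3b²-L²)/(6L)=-55/12 = ((-2)·15³/(6·20)-(-2)·(15-5)²/2+(-55/12)·15)/100000 = -1/4000 m
Load 2 — point force P=3 kN at a=40/3 m (b=L-a=20/3):
  y_2 = -Pa(L-x)(2Lx-a²-x²)/(6LEI)  [x>a] = -3·(40/3)·(20-15)·(2·20·15-(40/3)²-15²)/(6·20·100000) = -71/21600 m
Superposition: y = Σ y_i = -191/54000 m ≈ -0.003537 m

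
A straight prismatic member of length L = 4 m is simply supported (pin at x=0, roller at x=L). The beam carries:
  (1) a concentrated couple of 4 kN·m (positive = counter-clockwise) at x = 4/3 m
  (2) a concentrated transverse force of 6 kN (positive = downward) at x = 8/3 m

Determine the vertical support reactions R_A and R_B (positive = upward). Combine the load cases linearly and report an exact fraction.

Load 1 — applied couple M₀=4 kN·m at a=4/3 m (b=L-a=8/3):
  R_A = M₀/L = 4/4 = 1 kN
  R_B = -M₀/L = -4/4 = -1 kN
Load 2 — point force P=6 kN at a=8/3 m (b=L-a=4/3):
  R_A = Pb/L = 6·(4/3)/4 = 2 kN
  R_B = Pa/L = 6·(8/3)/4 = 4 kN
Superposition: R_A = 3 kN, R_B = 3 kN

R_A = 3 kN, R_B = 3 kN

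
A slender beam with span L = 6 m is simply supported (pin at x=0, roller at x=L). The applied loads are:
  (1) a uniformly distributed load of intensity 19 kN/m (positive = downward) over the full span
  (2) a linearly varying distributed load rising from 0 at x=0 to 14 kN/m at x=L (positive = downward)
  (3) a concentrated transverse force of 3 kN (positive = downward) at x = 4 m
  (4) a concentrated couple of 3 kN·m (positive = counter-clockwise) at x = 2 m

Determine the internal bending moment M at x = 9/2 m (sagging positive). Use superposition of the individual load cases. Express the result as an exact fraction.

Load 1 — uniform load w=19 kN/m over full span:
  M_1 = wx(L-x)/2 = 19·(9/2)·(6-(9/2))/2 = 513/8 kN·m
Load 2 — triangular load w₀=14 kN/m (0→w₀ over full span):
  M_2 = w₀Lx/6 - w₀x³/(6L) = 14·6·(9/2)/6 - 14·(9/2)³/(6·6) = 441/16 kN·m
Load 3 — point force P=3 kN at a=4 m (b=L-a=2):
  M_3 = Pa(L-x)/L  [x>a] = 3·4·(6-(9/2))/6 = 3 kN·m
Load 4 — applied couple M₀=3 kN·m at a=2 m (b=L-a=4):
  M_4 = M₀x/L - M₀  [x>a] = 3·(9/2)/6 - 3 = -3/4 kN·m
Superposition: M = Σ M_i = 1503/16 kN·m ≈ 93.937500 kN·m

M(9/2) = 1503/16 kN·m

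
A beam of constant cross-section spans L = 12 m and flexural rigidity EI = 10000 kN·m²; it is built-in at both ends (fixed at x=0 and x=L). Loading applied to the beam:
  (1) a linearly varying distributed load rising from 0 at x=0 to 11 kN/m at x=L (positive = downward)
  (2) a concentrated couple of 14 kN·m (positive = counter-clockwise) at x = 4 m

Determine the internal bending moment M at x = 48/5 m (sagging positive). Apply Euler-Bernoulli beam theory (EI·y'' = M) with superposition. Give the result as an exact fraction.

Load 1 — triangular load w₀=11 kN/m (0→w₀ over full span):
  M_1 = 3w₀Lx/20 - w₀L²/30 - w₀x³/(6L) = 3·11·12·(48/5)/20 - 11·12²/30 - 11·(48/5)³/(6·12) = 264/125 kN·m
Load 2 — applied couple M₀=14 kN·m at a=4 m (b=L-a=8):
  M_2 = R_Ax - M_A - M₀  [x>a] with R_A=14/9, M_A=0 = (14/9)·(48/5) - 0 - 14 = 14/15 kN·m
Superposition: M = Σ M_i = 1142/375 kN·m ≈ 3.045333 kN·m

M(48/5) = 1142/375 kN·m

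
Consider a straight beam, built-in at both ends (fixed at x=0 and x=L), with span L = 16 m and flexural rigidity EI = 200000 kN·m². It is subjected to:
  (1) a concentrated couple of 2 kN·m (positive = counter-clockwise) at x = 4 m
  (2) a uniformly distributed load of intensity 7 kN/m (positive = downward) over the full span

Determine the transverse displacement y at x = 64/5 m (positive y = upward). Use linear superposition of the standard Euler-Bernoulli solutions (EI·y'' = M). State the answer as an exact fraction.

y(64/5) = -57059/23437500 m

Load 1 — applied couple M₀=2 kN·m at a=4 m (b=L-a=12):
  y_1 = (R_Ax³/6 - M_Ax²/2 - M₀(x-a)²/2)/EI  [x>a] with R_A=9/64, M_A=-3/8 = ((9/64)·(64/5)³/6 - (-3/8)·(64/5)²/2 - 2·((64/5)-4)²/2)/200000 = 19/1562500 m
Load 2 — uniform load w=7 kN/m over full span:
  y_2 = -wx²(L-x)²/(24EI) = -7·(64/5)²·(16-(64/5))²/(24·200000) = -14336/5859375 m
Superposition: y = Σ y_i = -57059/23437500 m ≈ -0.002435 m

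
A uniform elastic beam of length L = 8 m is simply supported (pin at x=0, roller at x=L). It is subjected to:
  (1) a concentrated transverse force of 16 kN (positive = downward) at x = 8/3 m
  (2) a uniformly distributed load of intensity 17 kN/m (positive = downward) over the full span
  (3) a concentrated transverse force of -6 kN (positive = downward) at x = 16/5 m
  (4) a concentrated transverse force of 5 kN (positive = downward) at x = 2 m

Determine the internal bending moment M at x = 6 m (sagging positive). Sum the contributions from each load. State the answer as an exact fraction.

M(6) = 3311/30 kN·m

Load 1 — point force P=16 kN at a=8/3 m (b=L-a=16/3):
  M_1 = Pa(L-x)/L  [x>a] = 16·(8/3)·(8-6)/8 = 32/3 kN·m
Load 2 — uniform load w=17 kN/m over full span:
  M_2 = wx(L-x)/2 = 17·6·(8-6)/2 = 102 kN·m
Load 3 — point force P=-6 kN at a=16/5 m (b=L-a=24/5):
  M_3 = Pa(L-x)/L  [x>a] = (-6)·(16/5)·(8-6)/8 = -24/5 kN·m
Load 4 — point force P=5 kN at a=2 m (b=L-a=6):
  M_4 = Pa(L-x)/L  [x>a] = 5·2·(8-6)/8 = 5/2 kN·m
Superposition: M = Σ M_i = 3311/30 kN·m ≈ 110.366667 kN·m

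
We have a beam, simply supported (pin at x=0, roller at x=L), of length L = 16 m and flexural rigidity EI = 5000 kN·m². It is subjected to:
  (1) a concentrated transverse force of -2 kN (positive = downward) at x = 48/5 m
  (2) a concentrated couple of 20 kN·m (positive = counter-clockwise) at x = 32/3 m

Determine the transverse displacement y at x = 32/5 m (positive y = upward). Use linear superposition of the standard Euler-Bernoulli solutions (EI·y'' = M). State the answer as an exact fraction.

Load 1 — point force P=-2 kN at a=48/5 m (b=L-a=32/5):
  y_1 = -Pbx(L²-b²-x²)/(6LEI)  [x≤a] = -(-2)·(32/5)·(32/5)·(16²-(32/5)²-(32/5)²)/(6·16·5000) = 34816/1171875 m
Load 2 — applied couple M₀=20 kN·m at a=32/3 m (b=L-a=16/3):
  y_2 = (M₀x³/(6L)+C₁x)/EI  [x≤a] with C₁=M₀(3b²-L²)/(6L)=-320/9 = (20·(32/5)³/(6·16)+(-320/9)·(32/5))/5000 = -4864/140625 m
Superposition: y = Σ y_i = -17152/3515625 m ≈ -0.004879 m

y(32/5) = -17152/3515625 m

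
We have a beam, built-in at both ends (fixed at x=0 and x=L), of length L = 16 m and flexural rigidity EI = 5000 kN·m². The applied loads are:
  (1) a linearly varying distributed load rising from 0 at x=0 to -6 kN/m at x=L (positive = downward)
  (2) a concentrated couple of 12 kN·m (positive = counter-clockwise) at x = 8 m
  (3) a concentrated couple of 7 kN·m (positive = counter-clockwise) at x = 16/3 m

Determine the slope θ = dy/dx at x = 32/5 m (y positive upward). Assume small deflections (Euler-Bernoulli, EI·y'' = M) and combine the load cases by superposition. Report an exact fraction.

Load 1 — triangular load w₀=-6 kN/m (0→w₀ over full span):
  θ_1 = -w₀(2x(L-x)(L-2x)(x+2L)+x²(L-x)²)/(120LEI) = -(-6)·(2·(32/5)·(16-(32/5))·(16-2·(32/5))·((32/5)+2·16)+(32/5)²·(16-(32/5))²)/(120·16·5000) = 4608/390625 rad
Load 2 — applied couple M₀=12 kN·m at a=8 m (b=L-a=8):
  θ_2 = (R_Ax²/2 - M_Ax)/EI  [x≤a] with R_A=9/8, M_A=3 = ((9/8)·(32/5)²/2 - 3·(32/5))/5000 = 12/15625 rad
Load 3 — applied couple M₀=7 kN·m at a=16/3 m (b=L-a=32/3):
  θ_3 = (R_Ax²/2 - M_Ax - M₀(x-a))/EI  [x>a] with R_A=7/12, M_A=0 = ((7/12)·(32/5)²/2 - 0·(32/5) - 7·((32/5)-(16/3)))/5000 = 14/15625 rad
Superposition: θ = Σ θ_i = 5258/390625 rad ≈ 0.013460 rad

θ(32/5) = 5258/390625 rad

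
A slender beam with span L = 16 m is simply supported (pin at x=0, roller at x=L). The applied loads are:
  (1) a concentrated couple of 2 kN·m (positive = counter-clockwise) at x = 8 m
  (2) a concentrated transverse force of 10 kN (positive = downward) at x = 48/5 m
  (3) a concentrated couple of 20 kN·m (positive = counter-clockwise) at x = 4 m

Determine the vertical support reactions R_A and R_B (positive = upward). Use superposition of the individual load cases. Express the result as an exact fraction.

Load 1 — applied couple M₀=2 kN·m at a=8 m (b=L-a=8):
  R_A = M₀/L = 2/16 = 1/8 kN
  R_B = -M₀/L = -2/16 = -1/8 kN
Load 2 — point force P=10 kN at a=48/5 m (b=L-a=32/5):
  R_A = Pb/L = 10·(32/5)/16 = 4 kN
  R_B = Pa/L = 10·(48/5)/16 = 6 kN
Load 3 — applied couple M₀=20 kN·m at a=4 m (b=L-a=12):
  R_A = M₀/L = 20/16 = 5/4 kN
  R_B = -M₀/L = -20/16 = -5/4 kN
Superposition: R_A = 43/8 kN, R_B = 37/8 kN

R_A = 43/8 kN, R_B = 37/8 kN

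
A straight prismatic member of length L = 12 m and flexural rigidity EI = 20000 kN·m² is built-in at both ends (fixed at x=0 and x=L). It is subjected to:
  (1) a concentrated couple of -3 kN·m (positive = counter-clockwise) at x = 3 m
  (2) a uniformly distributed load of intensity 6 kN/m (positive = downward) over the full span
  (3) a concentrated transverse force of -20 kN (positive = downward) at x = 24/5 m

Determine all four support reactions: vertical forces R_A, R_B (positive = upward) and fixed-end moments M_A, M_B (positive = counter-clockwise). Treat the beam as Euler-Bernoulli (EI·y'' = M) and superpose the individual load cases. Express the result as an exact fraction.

R_A = 18207/800 kN, M_A = 15201/400 kN·m, R_B = 23393/800 kN, M_B = -19959/400 kN·m

Load 1 — applied couple M₀=-3 kN·m at a=3 m (b=L-a=9):
  R_A = 6M₀ab/L³ = 6·(-3)·3·9/12³ = -9/32 kN
  M_A = M₀b(2a-b)/L² = (-3)·9·(2·3-9)/12² = 9/16 kN·m
  R_B = -6M₀ab/L³ = -6·(-3)·3·9/12³ = 9/32 kN
  M_B = M₀a(2b-a)/L² = (-3)·3·(2·9-3)/12² = -15/16 kN·m
Load 2 — uniform load w=6 kN/m over full span:
  R_A = wL/2 = 6·12/2 = 36 kN
  M_A = wL²/12 = 6·12²/12 = 72 kN·m
  R_B = wL/2 = 6·12/2 = 36 kN
  M_B = -wL²/12 = -6·12²/12 = -72 kN·m
Load 3 — point force P=-20 kN at a=24/5 m (b=L-a=36/5):
  R_A = Pb²(3a+b)/L³ = (-20)·(36/5)²·(3·(24/5)+(36/5))/12³ = -324/25 kN
  M_A = Pab²/L² = (-20)·(24/5)·(36/5)²/12² = -864/25 kN·m
  R_B = Pa²(a+3b)/L³ = (-20)·(24/5)²·((24/5)+3·(36/5))/12³ = -176/25 kN
  M_B = -Pa²b/L² = -(-20)·(24/5)²·(36/5)/12² = 576/25 kN·m
Superposition: R_A = 18207/800 kN, M_A = 15201/400 kN·m, R_B = 23393/800 kN, M_B = -19959/400 kN·m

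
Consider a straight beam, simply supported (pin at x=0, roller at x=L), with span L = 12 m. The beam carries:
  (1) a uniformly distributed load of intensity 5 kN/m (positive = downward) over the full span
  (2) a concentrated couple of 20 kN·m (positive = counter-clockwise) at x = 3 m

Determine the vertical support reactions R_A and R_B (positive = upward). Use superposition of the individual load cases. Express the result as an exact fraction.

R_A = 95/3 kN, R_B = 85/3 kN

Load 1 — uniform load w=5 kN/m over full span:
  R_A = wL/2 = 5·12/2 = 30 kN
  R_B = wL/2 = 5·12/2 = 30 kN
Load 2 — applied couple M₀=20 kN·m at a=3 m (b=L-a=9):
  R_A = M₀/L = 20/12 = 5/3 kN
  R_B = -M₀/L = -20/12 = -5/3 kN
Superposition: R_A = 95/3 kN, R_B = 85/3 kN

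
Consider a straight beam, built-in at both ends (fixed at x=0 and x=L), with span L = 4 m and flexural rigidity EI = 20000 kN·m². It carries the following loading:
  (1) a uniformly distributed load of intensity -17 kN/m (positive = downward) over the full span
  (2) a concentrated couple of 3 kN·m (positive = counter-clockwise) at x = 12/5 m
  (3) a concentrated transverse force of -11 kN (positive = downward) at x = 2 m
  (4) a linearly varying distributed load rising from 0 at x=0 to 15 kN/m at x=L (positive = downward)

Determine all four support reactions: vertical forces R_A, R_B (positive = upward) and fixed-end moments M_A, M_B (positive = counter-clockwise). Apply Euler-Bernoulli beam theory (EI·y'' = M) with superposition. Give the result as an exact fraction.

R_A = -1471/50 kN, M_A = -2881/150 kN·m, R_B = -979/50 kN, M_B = 2479/150 kN·m

Load 1 — uniform load w=-17 kN/m over full span:
  R_A = wL/2 = (-17)·4/2 = -34 kN
  M_A = wL²/12 = (-17)·4²/12 = -68/3 kN·m
  R_B = wL/2 = (-17)·4/2 = -34 kN
  M_B = -wL²/12 = -(-17)·4²/12 = 68/3 kN·m
Load 2 — applied couple M₀=3 kN·m at a=12/5 m (b=L-a=8/5):
  R_A = 6M₀ab/L³ = 6·3·(12/5)·(8/5)/4³ = 27/25 kN
  M_A = M₀b(2a-b)/L² = 3·(8/5)·(2·(12/5)-(8/5))/4² = 24/25 kN·m
  R_B = -6M₀ab/L³ = -6·3·(12/5)·(8/5)/4³ = -27/25 kN
  M_B = M₀a(2b-a)/L² = 3·(12/5)·(2·(8/5)-(12/5))/4² = 9/25 kN·m
Load 3 — point force P=-11 kN at a=2 m (b=L-a=2):
  R_A = Pb²(3a+b)/L³ = (-11)·2²·(3·2+2)/4³ = -11/2 kN
  M_A = Pab²/L² = (-11)·2·2²/4² = -11/2 kN·m
  R_B = Pa²(a+3b)/L³ = (-11)·2²·(2+3·2)/4³ = -11/2 kN
  M_B = -Pa²b/L² = -(-11)·2²·2/4² = 11/2 kN·m
Load 4 — triangular load w₀=15 kN/m (0→w₀ over full span):
  R_A = 3w₀L/20 = 3·15·4/20 = 9 kN
  M_A = w₀L²/30 = 15·4²/30 = 8 kN·m
  R_B = 7w₀L/20 = 7·15·4/20 = 21 kN
  M_B = -w₀L²/20 = -15·4²/20 = -12 kN·m
Superposition: R_A = -1471/50 kN, M_A = -2881/150 kN·m, R_B = -979/50 kN, M_B = 2479/150 kN·m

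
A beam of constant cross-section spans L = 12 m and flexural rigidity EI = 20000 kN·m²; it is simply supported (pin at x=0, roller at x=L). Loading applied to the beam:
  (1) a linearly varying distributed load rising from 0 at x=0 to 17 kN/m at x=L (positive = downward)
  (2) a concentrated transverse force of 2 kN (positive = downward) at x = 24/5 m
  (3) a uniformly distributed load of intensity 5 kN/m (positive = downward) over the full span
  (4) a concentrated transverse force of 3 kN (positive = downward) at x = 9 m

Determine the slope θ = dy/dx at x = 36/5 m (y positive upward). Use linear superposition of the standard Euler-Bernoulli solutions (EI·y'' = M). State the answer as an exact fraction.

Load 1 — triangular load w₀=17 kN/m (0→w₀ over full span):
  θ_1 = -w₀(7L⁴-30L²x²+15x⁴)/(360LEI) = -17·(7·12⁴-30·12²·(36/5)²+15·(36/5)⁴)/(360·12·20000) = 2958/390625 rad
Load 2 — point force P=2 kN at a=24/5 m (b=L-a=36/5):
  θ_2 = -Pa(2L²-6Lx+3x²+a²)/(6LEI)  [x>a] = -2·(24/5)·(2·12²-6·12·(36/5)+3·(36/5)²+(24/5)²)/(6·12·20000) = 27/78125 rad
Load 3 — uniform load w=5 kN/m over full span:
  θ_3 = -w(L³-6Lx²+4x³)/(24EI) = -5·(12³-6·12·(36/5)²+4·(36/5)³)/(24·20000) = 333/62500 rad
Load 4 — point force P=3 kN at a=9 m (b=L-a=3):
  θ_4 = -Pb(L²-b²-3x²)/(6LEI)  [x≤a] = -3·3·(12²-3²-3·(36/5)²)/(6·12·20000) = 513/4000000 rad
Superposition: θ = Σ θ_i = 1337433/100000000 rad ≈ 0.013374 rad

θ(36/5) = 1337433/100000000 rad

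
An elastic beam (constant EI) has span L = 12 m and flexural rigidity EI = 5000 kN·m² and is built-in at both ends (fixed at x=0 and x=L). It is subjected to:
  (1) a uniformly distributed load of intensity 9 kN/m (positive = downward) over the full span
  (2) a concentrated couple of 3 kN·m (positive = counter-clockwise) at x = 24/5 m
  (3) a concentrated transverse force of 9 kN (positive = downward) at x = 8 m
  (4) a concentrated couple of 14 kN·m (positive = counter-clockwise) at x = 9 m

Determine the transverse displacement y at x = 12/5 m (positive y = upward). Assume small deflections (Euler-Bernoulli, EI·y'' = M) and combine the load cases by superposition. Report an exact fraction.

Load 1 — uniform load w=9 kN/m over full span:
  y_1 = -wx²(L-x)²/(24EI) = -9·(12/5)²·(12-(12/5))²/(24·5000) = -15552/390625 m
Load 2 — applied couple M₀=3 kN·m at a=24/5 m (b=L-a=36/5):
  y_2 = (R_Ax³/6 - M_Ax²/2)/EI  [x≤a] with R_A=9/25, M_A=9/25 = ((9/25)·(12/5)³/6 - (9/25)·(12/5)²/2)/5000 = -81/1953125 m
Load 3 — point force P=9 kN at a=8 m (b=L-a=4):
  y_3 = -Pb²x²(3aL-(3a+b)x)/(6L³EI)  [x≤a] = -9·4²·(12/5)²·(3·8·12-(3·8+4)·(12/5))/(6·12³·5000) = -276/78125 m
Load 4 — applied couple M₀=14 kN·m at a=9 m (b=L-a=3):
  y_4 = (R_Ax³/6 - M_Ax²/2)/EI  [x≤a] with R_A=21/16, M_A=35/8 = ((21/16)·(12/5)³/6 - (35/8)·(12/5)²/2)/5000 = -1197/625000 m
Superposition: y = Σ y_i = -707853/15625000 m ≈ -0.045303 m

y(12/5) = -707853/15625000 m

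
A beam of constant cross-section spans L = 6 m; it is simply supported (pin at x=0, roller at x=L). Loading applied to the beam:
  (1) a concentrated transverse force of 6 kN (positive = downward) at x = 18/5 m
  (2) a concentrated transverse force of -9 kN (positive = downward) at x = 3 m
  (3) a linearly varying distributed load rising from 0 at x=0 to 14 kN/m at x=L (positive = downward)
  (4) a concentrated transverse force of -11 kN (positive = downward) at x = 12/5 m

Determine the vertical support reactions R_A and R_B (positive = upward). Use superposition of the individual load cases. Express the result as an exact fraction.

Load 1 — point force P=6 kN at a=18/5 m (b=L-a=12/5):
  R_A = Pb/L = 6·(12/5)/6 = 12/5 kN
  R_B = Pa/L = 6·(18/5)/6 = 18/5 kN
Load 2 — point force P=-9 kN at a=3 m (b=L-a=3):
  R_A = Pb/L = (-9)·3/6 = -9/2 kN
  R_B = Pa/L = (-9)·3/6 = -9/2 kN
Load 3 — triangular load w₀=14 kN/m (0→w₀ over full span):
  R_A = w₀L/6 = 14·6/6 = 14 kN
  R_B = w₀L/3 = 14·6/3 = 28 kN
Load 4 — point force P=-11 kN at a=12/5 m (b=L-a=18/5):
  R_A = Pb/L = (-11)·(18/5)/6 = -33/5 kN
  R_B = Pa/L = (-11)·(12/5)/6 = -22/5 kN
Superposition: R_A = 53/10 kN, R_B = 227/10 kN

R_A = 53/10 kN, R_B = 227/10 kN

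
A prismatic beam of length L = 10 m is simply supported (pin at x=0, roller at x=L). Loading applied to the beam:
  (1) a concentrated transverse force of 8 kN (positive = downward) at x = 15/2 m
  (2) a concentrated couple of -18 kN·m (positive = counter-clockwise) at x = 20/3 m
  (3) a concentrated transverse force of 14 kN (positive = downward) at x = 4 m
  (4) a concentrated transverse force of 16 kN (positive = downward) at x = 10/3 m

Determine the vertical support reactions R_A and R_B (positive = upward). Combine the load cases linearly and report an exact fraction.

R_A = 289/15 kN, R_B = 281/15 kN

Load 1 — point force P=8 kN at a=15/2 m (b=L-a=5/2):
  R_A = Pb/L = 8·(5/2)/10 = 2 kN
  R_B = Pa/L = 8·(15/2)/10 = 6 kN
Load 2 — applied couple M₀=-18 kN·m at a=20/3 m (b=L-a=10/3):
  R_A = M₀/L = (-18)/10 = -9/5 kN
  R_B = -M₀/L = -(-18)/10 = 9/5 kN
Load 3 — point force P=14 kN at a=4 m (b=L-a=6):
  R_A = Pb/L = 14·6/10 = 42/5 kN
  R_B = Pa/L = 14·4/10 = 28/5 kN
Load 4 — point force P=16 kN at a=10/3 m (b=L-a=20/3):
  R_A = Pb/L = 16·(20/3)/10 = 32/3 kN
  R_B = Pa/L = 16·(10/3)/10 = 16/3 kN
Superposition: R_A = 289/15 kN, R_B = 281/15 kN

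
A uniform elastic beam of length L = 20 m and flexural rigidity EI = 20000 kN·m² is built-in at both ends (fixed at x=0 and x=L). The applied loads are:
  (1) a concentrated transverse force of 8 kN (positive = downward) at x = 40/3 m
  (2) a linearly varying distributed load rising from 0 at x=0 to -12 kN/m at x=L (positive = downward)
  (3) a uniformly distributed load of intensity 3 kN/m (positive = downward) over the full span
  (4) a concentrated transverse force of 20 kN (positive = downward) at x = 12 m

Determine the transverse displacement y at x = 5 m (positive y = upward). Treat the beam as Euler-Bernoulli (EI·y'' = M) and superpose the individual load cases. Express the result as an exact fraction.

Load 1 — point force P=8 kN at a=40/3 m (b=L-a=20/3):
  y_1 = -Pb²x²(3aL-(3a+b)x)/(6L³EI)  [x≤a] = -8·(20/3)²·5²·(3·(40/3)·20-(3·(40/3)+(20/3))·5)/(6·20³·20000) = -17/3240 m
Load 2 — triangular load w₀=-12 kN/m (0→w₀ over full span):
  y_2 = -w₀x²(L-x)²(x+2L)/(120LEI) = -(-12)·5²·(20-5)²·(5+2·20)/(120·20·20000) = 81/1280 m
Load 3 — uniform load w=3 kN/m over full span:
  y_3 = -wx²(L-x)²/(24EI) = -3·5²·(20-5)²/(24·20000) = -9/256 m
Load 4 — point force P=20 kN at a=12 m (b=L-a=8):
  y_4 = -Pb²x²(3aL-(3a+b)x)/(6L³EI)  [x≤a] = -20·8²·5²·(3·12·20-(3·12+8)·5)/(6·20³·20000) = -1/60 m
Superposition: y = Σ y_i = 161/25920 m ≈ 0.006211 m

y(5) = 161/25920 m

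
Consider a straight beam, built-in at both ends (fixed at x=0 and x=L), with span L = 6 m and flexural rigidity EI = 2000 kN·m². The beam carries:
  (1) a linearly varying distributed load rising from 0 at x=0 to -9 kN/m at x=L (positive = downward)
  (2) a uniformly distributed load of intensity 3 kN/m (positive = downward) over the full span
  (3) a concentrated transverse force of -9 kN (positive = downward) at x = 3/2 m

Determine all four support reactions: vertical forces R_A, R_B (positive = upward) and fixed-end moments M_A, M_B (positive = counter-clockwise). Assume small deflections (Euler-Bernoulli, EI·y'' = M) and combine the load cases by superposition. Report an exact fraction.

R_A = -1071/160 kN, M_A = -1503/160 kN·m, R_B = -1809/160 kN, M_B = 1557/160 kN·m

Load 1 — triangular load w₀=-9 kN/m (0→w₀ over full span):
  R_A = 3w₀L/20 = 3·(-9)·6/20 = -81/10 kN
  M_A = w₀L²/30 = (-9)·6²/30 = -54/5 kN·m
  R_B = 7w₀L/20 = 7·(-9)·6/20 = -189/10 kN
  M_B = -w₀L²/20 = -(-9)·6²/20 = 81/5 kN·m
Load 2 — uniform load w=3 kN/m over full span:
  R_A = wL/2 = 3·6/2 = 9 kN
  M_A = wL²/12 = 3·6²/12 = 9 kN·m
  R_B = wL/2 = 3·6/2 = 9 kN
  M_B = -wL²/12 = -3·6²/12 = -9 kN·m
Load 3 — point force P=-9 kN at a=3/2 m (b=L-a=9/2):
  R_A = Pb²(3a+b)/L³ = (-9)·(9/2)²·(3·(3/2)+(9/2))/6³ = -243/32 kN
  M_A = Pab²/L² = (-9)·(3/2)·(9/2)²/6² = -243/32 kN·m
  R_B = Pa²(a+3b)/L³ = (-9)·(3/2)²·((3/2)+3·(9/2))/6³ = -45/32 kN
  M_B = -Pa²b/L² = -(-9)·(3/2)²·(9/2)/6² = 81/32 kN·m
Superposition: R_A = -1071/160 kN, M_A = -1503/160 kN·m, R_B = -1809/160 kN, M_B = 1557/160 kN·m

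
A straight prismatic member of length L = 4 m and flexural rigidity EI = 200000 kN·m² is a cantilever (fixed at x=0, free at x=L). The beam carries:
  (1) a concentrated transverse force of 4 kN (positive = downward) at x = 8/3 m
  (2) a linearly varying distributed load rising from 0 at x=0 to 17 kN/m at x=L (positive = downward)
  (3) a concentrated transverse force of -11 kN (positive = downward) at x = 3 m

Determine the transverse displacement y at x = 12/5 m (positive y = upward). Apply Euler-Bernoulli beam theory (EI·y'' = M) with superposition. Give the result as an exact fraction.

y(12/5) = -268383/390625000 m

Load 1 — point force P=4 kN at a=8/3 m (b=L-a=4/3):
  y_1 = -Px²(3a-x)/(6EI)  [x≤a] = -4·(12/5)²·(3·(8/3)-(12/5))/(6·200000) = -42/390625 m
Load 2 — triangular load w₀=17 kN/m (0→w₀ over full span):
  y_2 = (w₀Lx³/12-w₀L²x²/6-w₀x⁵/(120L))/EI = (17·4·(12/5)³/12-17·4²·(12/5)²/6-17·(12/5)⁵/(120·4))/200000 = -90627/97656250 m
Load 3 — point force P=-11 kN at a=3 m (b=L-a=1):
  y_3 = -Px²(3a-x)/(6EI)  [x≤a] = -(-11)·(12/5)²·(3·3-(12/5))/(6·200000) = 1089/3125000 m
Superposition: y = Σ y_i = -268383/390625000 m ≈ -0.000687 m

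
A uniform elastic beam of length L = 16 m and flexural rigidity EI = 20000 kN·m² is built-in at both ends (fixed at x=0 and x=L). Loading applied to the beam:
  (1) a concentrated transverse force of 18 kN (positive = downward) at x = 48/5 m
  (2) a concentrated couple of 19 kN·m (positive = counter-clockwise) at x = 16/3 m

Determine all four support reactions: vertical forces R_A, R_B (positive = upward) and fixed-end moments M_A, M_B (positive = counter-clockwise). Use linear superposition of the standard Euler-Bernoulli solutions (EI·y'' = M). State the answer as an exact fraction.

R_A = 11879/1500 kN, M_A = 3456/125 kN·m, R_B = 15121/1500 kN, M_B = -13177/375 kN·m

Load 1 — point force P=18 kN at a=48/5 m (b=L-a=32/5):
  R_A = Pb²(3a+b)/L³ = 18·(32/5)²·(3·(48/5)+(32/5))/16³ = 792/125 kN
  M_A = Pab²/L² = 18·(48/5)·(32/5)²/16² = 3456/125 kN·m
  R_B = Pa²(a+3b)/L³ = 18·(48/5)²·((48/5)+3·(32/5))/16³ = 1458/125 kN
  M_B = -Pa²b/L² = -18·(48/5)²·(32/5)/16² = -5184/125 kN·m
Load 2 — applied couple M₀=19 kN·m at a=16/3 m (b=L-a=32/3):
  R_A = 6M₀ab/L³ = 6·19·(16/3)·(32/3)/16³ = 19/12 kN
  M_A = M₀b(2a-b)/L² = 19·(32/3)·(2·(16/3)-(32/3))/16² = 0 kN·m
  R_B = -6M₀ab/L³ = -6·19·(16/3)·(32/3)/16³ = -19/12 kN
  M_B = M₀a(2b-a)/L² = 19·(16/3)·(2·(32/3)-(16/3))/16² = 19/3 kN·m
Superposition: R_A = 11879/1500 kN, M_A = 3456/125 kN·m, R_B = 15121/1500 kN, M_B = -13177/375 kN·m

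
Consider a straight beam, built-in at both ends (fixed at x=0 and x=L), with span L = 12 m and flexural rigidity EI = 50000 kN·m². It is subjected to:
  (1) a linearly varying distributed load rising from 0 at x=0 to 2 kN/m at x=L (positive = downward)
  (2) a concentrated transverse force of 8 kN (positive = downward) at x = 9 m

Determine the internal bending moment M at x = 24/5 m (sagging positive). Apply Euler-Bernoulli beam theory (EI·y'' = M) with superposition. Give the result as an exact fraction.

Load 1 — triangular load w₀=2 kN/m (0→w₀ over full span):
  M_1 = 3w₀Lx/20 - w₀L²/30 - w₀x³/(6L) = 3·2·12·(24/5)/20 - 2·12²/30 - 2·(24/5)³/(6·12) = 576/125 kN·m
Load 2 — point force P=8 kN at a=9 m (b=L-a=3):
  M_2 = Pb²(3a+b)x/L³ - Pab²/L²  [x≤a] = 8·3²·(3·9+3)·(24/5)/12³ - 8·9·3²/12² = 3/2 kN·m
Superposition: M = Σ M_i = 1527/250 kN·m ≈ 6.108000 kN·m

M(24/5) = 1527/250 kN·m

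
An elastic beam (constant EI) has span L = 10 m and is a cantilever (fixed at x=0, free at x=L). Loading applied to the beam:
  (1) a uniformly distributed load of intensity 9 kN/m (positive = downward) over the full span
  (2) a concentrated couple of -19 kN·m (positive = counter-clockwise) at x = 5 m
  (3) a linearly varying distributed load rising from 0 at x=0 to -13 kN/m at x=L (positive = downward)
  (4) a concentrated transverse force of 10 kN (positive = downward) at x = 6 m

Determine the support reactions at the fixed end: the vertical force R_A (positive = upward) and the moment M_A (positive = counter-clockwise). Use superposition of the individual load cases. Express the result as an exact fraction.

Load 1 — uniform load w=9 kN/m over full span:
  R_A = wL = 9·10 = 90 kN
  M_A = wL²/2 = 9·10²/2 = 450 kN·m
Load 2 — applied couple M₀=-19 kN·m at a=5 m (b=L-a=5):
  R_A = 0 kN
  M_A = -M₀ = -(-19) = 19 kN·m
Load 3 — triangular load w₀=-13 kN/m (0→w₀ over full span):
  R_A = w₀L/2 = (-13)·10/2 = -65 kN
  M_A = w₀L²/3 = (-13)·10²/3 = -1300/3 kN·m
Load 4 — point force P=10 kN at a=6 m (b=L-a=4):
  R_A = P = 10 kN
  M_A = Pa = 10·6 = 60 kN·m
Superposition: R_A = 35 kN, M_A = 287/3 kN·m

R_A = 35 kN, M_A = 287/3 kN·m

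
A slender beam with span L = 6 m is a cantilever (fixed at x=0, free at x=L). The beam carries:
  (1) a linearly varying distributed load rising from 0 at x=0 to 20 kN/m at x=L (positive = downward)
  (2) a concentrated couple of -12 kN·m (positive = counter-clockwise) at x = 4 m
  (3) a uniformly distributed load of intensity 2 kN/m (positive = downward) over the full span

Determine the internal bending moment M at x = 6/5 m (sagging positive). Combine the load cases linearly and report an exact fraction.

Load 1 — triangular load w₀=20 kN/m (0→w₀ over full span):
  M_1 = w₀Lx/2 - w₀L²/3 - w₀x³/(6L) = 20·6·(6/5)/2 - 20·6²/3 - 20·(6/5)³/(6·6) = -4224/25 kN·m
Load 2 — applied couple M₀=-12 kN·m at a=4 m (b=L-a=2):
  M_2 = M₀  [x≤a] = (-12) = -12 kN·m
Load 3 — uniform load w=2 kN/m over full span:
  M_3 = -w(L-x)²/2 = -2·(6-(6/5))²/2 = -576/25 kN·m
Superposition: M = Σ M_i = -204 kN·m ≈ -204.000000 kN·m

M(6/5) = -204 kN·m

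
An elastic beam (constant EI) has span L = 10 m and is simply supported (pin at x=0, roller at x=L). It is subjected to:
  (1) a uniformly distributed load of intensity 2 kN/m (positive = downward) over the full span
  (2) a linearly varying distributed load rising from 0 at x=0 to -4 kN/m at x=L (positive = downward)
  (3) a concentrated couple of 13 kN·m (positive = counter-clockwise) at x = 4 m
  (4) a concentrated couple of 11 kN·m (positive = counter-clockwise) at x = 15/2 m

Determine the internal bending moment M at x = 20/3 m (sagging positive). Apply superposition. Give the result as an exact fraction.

M(20/3) = 43/81 kN·m

Load 1 — uniform load w=2 kN/m over full span:
  M_1 = wx(L-x)/2 = 2·(20/3)·(10-(20/3))/2 = 200/9 kN·m
Load 2 — triangular load w₀=-4 kN/m (0→w₀ over full span):
  M_2 = w₀Lx/6 - w₀x³/(6L) = (-4)·10·(20/3)/6 - (-4)·(20/3)³/(6·10) = -2000/81 kN·m
Load 3 — applied couple M₀=13 kN·m at a=4 m (b=L-a=6):
  M_3 = M₀x/L - M₀  [x>a] = 13·(20/3)/10 - 13 = -13/3 kN·m
Load 4 — applied couple M₀=11 kN·m at a=15/2 m (b=L-a=5/2):
  M_4 = M₀x/L  [x≤a] = 11·(20/3)/10 = 22/3 kN·m
Superposition: M = Σ M_i = 43/81 kN·m ≈ 0.530864 kN·m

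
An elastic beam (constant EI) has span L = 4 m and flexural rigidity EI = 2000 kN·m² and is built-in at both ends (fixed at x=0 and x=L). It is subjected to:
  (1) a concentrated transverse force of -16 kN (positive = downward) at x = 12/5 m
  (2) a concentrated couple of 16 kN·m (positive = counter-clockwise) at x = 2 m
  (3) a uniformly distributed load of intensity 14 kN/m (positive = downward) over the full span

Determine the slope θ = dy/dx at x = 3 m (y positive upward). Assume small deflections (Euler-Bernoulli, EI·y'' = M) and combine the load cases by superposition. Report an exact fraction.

θ(3) = 123/125000 rad

Load 1 — point force P=-16 kN at a=12/5 m (b=L-a=8/5):
  θ_1 = Pa²(L-x)(2bL-(3b+a)(L-x))/(2L³EI)  [x>a] = (-16)·(12/5)²·(4-3)·(2·(8/5)·4-(3·(8/5)+(12/5))·(4-3))/(2·4³·2000) = -63/31250 rad
Load 2 — applied couple M₀=16 kN·m at a=2 m (b=L-a=2):
  θ_2 = (R_Ax²/2 - M_Ax - M₀(x-a))/EI  [x>a] with R_A=6, M_A=4 = (6·3²/2 - 4·3 - 16·(3-2))/2000 = -1/2000 rad
Load 3 — uniform load w=14 kN/m over full span:
  θ_3 = -wx(L-x)(L-2x)/(12EI) = -14·3·(4-3)·(4-2·3)/(12·2000) = 7/2000 rad
Superposition: θ = Σ θ_i = 123/125000 rad ≈ 0.000984 rad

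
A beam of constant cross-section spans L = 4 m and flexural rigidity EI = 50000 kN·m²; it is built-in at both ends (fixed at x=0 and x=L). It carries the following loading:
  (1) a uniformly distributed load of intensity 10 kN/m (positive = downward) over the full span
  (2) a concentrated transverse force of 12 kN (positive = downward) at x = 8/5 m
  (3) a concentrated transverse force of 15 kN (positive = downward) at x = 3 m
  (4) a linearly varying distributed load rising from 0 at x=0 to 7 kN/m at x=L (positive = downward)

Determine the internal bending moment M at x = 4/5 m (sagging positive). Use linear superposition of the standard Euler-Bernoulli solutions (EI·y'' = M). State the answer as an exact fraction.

Load 1 — uniform load w=10 kN/m over full span:
  M_1 = wLx/2 - wL²/12 - wx²/2 = 10·4·(4/5)/2 - 10·4²/12 - 10·(4/5)²/2 = -8/15 kN·m
Load 2 — point force P=12 kN at a=8/5 m (b=L-a=12/5):
  M_2 = Pb²(3a+b)x/L³ - Pab²/L²  [x≤a] = 12·(12/5)²·(3·(8/5)+(12/5))·(4/5)/4³ - 12·(8/5)·(12/5)²/4² = -432/625 kN·m
Load 3 — point force P=15 kN at a=3 m (b=L-a=1):
  M_3 = Pb²(3a+b)x/L³ - Pab²/L²  [x≤a] = 15·1²·(3·3+1)·(4/5)/4³ - 15·3·1²/4² = -15/16 kN·m
Load 4 — triangular load w₀=7 kN/m (0→w₀ over full span):
  M_4 = 3w₀Lx/20 - w₀L²/30 - w₀x³/(6L) = 3·7·4·(4/5)/20 - 7·4²/30 - 7·(4/5)³/(6·4) = -196/375 kN·m
Superposition: M = Σ M_i = -26847/10000 kN·m ≈ -2.684700 kN·m

M(4/5) = -26847/10000 kN·m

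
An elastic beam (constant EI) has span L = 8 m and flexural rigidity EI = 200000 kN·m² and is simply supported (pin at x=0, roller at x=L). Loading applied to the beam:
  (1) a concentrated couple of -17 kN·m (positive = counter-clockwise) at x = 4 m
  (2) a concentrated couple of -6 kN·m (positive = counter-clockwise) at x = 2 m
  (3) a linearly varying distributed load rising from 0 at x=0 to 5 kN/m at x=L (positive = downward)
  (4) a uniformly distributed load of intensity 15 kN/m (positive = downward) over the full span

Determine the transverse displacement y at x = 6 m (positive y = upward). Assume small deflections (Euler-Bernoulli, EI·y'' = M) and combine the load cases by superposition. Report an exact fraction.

y(6) = -2069/600000 m

Load 1 — applied couple M₀=-17 kN·m at a=4 m (b=L-a=4):
  y_1 = (M₀x³/(6L)-M₀(x-a)²/2+C₁x)/EI  [x>a] with C₁=M₀(3b²-L²)/(6L)=17/3 = ((-17)·6³/(6·8)-(-17)·(6-4)²/2+(17/3)·6)/200000 = -17/400000 m
Load 2 — applied couple M₀=-6 kN·m at a=2 m (b=L-a=6):
  y_2 = (M₀x³/(6L)-M₀(x-a)²/2+C₁x)/EI  [x>a] with C₁=M₀(3b²-L²)/(6L)=-11/2 = ((-6)·6³/(6·8)-(-6)·(6-2)²/2+(-11/2)·6)/200000 = -3/50000 m
Load 3 — triangular load w₀=5 kN/m (0→w₀ over full span):
  y_3 = -w₀x(7L⁴-10L²x²+3x⁴)/(360LEI) = -5·6·(7·8⁴-10·8²·6²+3·6⁴)/(360·8·200000) = -119/240000 m
Load 4 — uniform load w=15 kN/m over full span:
  y_4 = -wx(L³-2Lx²+x³)/(24EI) = -15·6·(8³-2·8·6²+6³)/(24·200000) = -57/20000 m
Superposition: y = Σ y_i = -2069/600000 m ≈ -0.003448 m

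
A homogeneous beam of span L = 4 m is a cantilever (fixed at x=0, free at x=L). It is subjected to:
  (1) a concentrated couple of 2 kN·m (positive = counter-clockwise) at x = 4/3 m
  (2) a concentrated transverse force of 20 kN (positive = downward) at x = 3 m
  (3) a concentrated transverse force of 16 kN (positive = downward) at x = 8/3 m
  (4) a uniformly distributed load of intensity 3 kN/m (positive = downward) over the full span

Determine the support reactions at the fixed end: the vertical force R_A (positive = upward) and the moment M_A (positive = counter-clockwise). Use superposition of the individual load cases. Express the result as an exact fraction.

R_A = 48 kN, M_A = 374/3 kN·m

Load 1 — applied couple M₀=2 kN·m at a=4/3 m (b=L-a=8/3):
  R_A = 0 kN
  M_A = -M₀ = -2 kN·m
Load 2 — point force P=20 kN at a=3 m (b=L-a=1):
  R_A = P = 20 kN
  M_A = Pa = 20·3 = 60 kN·m
Load 3 — point force P=16 kN at a=8/3 m (b=L-a=4/3):
  R_A = P = 16 kN
  M_A = Pa = 16·(8/3) = 128/3 kN·m
Load 4 — uniform load w=3 kN/m over full span:
  R_A = wL = 3·4 = 12 kN
  M_A = wL²/2 = 3·4²/2 = 24 kN·m
Superposition: R_A = 48 kN, M_A = 374/3 kN·m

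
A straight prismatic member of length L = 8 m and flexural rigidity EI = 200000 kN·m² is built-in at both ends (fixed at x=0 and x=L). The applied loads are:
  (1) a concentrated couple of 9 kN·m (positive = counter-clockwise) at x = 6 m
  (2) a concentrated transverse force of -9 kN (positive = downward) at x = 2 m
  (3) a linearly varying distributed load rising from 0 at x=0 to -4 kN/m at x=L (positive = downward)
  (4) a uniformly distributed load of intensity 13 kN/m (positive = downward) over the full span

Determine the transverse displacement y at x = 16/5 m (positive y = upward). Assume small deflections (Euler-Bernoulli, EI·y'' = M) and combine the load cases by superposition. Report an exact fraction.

Load 1 — applied couple M₀=9 kN·m at a=6 m (b=L-a=2):
  y_1 = (R_Ax³/6 - M_Ax²/2)/EI  [x≤a] with R_A=81/64, M_A=45/16 = ((81/64)·(16/5)³/6 - (45/16)·(16/5)²/2)/200000 = -117/3125000 m
Load 2 — point force P=-9 kN at a=2 m (b=L-a=6):
  y_2 = -Pa²(L-x)²(3bL-(3b+a)(L-x))/(6L³EI)  [x>a] = -(-9)·2²·(8-(16/5))²·(3·6·8-(3·6+2)·(8-(16/5)))/(6·8³·200000) = 81/1250000 m
Load 3 — triangular load w₀=-4 kN/m (0→w₀ over full span):
  y_3 = -w₀x²(L-x)²(x+2L)/(120LEI) = -(-4)·(16/5)²·(8-(16/5))²·((16/5)+2·8)/(120·8·200000) = 4608/48828125 m
Load 4 — uniform load w=13 kN/m over full span:
  y_4 = -wx²(L-x)²/(24EI) = -13·(16/5)²·(8-(16/5))²/(24·200000) = -1248/1953125 m
Superposition: y = Σ y_i = -404097/781250000 m ≈ -0.000517 m

y(16/5) = -404097/781250000 m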